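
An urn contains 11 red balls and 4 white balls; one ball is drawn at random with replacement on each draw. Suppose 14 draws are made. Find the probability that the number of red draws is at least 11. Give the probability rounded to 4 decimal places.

0.4634

X ~ Binomial(14, 0.733333); P(X ≥ 11) = Σ C(14,k) p^k (1−p)^(14−k) over k:
  k=11: C(14,11)·0.733333^11·0.266667^3 = 0.227679
  k=12: C(14,12)·0.733333^12·0.266667^2 = 0.156529
  k=13: C(14,13)·0.733333^13·0.266667^1 = 0.066224
  k=14: C(14,14)·0.733333^14·0.266667^0 = 0.013008
Total = 0.463441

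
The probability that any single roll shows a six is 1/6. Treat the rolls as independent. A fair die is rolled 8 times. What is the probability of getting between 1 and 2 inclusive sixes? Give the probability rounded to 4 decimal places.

X ~ Binomial(8, 0.166667); P(1 ≤ X ≤ 2) = Σ C(8,k) p^k (1−p)^(8−k) over k:
  k=1: C(8,1)·0.166667^1·0.833333^7 = 0.372109
  k=2: C(8,2)·0.166667^2·0.833333^6 = 0.260476
Total = 0.632585

0.6326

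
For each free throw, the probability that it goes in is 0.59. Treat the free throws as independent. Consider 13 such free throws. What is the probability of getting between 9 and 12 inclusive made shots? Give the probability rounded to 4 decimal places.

X ~ Binomial(13, 0.59); P(9 ≤ X ≤ 12) = Σ C(13,k) p^k (1−p)^(13−k) over k:
  k=9: C(13,9)·0.59^9·0.41^4 = 0.175029
  k=10: C(13,10)·0.59^10·0.41^3 = 0.100748
  k=11: C(13,11)·0.59^11·0.41^2 = 0.039540
  k=12: C(13,12)·0.59^12·0.41^1 = 0.009483
Total = 0.324800

0.3248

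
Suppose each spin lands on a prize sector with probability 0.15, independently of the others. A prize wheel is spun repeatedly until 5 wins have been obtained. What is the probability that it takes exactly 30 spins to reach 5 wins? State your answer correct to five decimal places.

0.03102

Y = trial on which the fifth success occurs; negative binomial, r=5, p=0.15.
P(Y=30) = C(29,4) · p^5 · (1−p)^25
= 23751 · 7.5937e-05 · 0.017198 = 0.0310178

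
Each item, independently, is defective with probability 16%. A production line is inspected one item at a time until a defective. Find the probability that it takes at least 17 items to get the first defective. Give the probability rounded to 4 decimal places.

0.0614

Y = number of items to the first success; geometric, p = 0.16.
P(Y > 16) = P(first 16 all fail) = (1−p)^16 = 0.061442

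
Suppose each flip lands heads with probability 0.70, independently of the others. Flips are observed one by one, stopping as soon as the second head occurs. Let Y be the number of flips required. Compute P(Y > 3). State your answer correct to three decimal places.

Needing more than 3 flips ⇔ fewer than 2 successes in the first 3. With X ~ Binomial(3, 0.70), P(Y > 3) = P(X ≤ 1).
  k=0: C(3,0)·0.70^0·0.30^3 = 0.02700
  k=1: C(3,1)·0.70^1·0.30^2 = 0.18900
P(X ≤ 1) = 0.21600

0.216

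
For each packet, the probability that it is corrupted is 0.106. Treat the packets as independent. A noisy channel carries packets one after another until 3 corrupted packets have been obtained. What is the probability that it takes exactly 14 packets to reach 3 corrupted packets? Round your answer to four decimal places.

Y = trial on which the third success occurs; negative binomial, r=3, p=0.106.
P(Y=14) = C(13,2) · p^3 · (1−p)^11
= 78 · 0.001191 · 0.29155 = 0.027085

0.0271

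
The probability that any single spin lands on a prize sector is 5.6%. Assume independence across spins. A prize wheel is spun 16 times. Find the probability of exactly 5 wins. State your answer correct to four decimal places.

X ~ Binomial(n=16, p=0.056).
P(X=5) = C(16,5) · p^5 · (1−p)^11
= 4368 · 5.5073e-07 · 0.53051 = 0.001276

0.0013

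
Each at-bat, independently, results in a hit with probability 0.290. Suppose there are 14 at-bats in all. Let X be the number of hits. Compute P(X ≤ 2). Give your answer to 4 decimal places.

X ~ Binomial(14, 0.29); P(X ≤ 2) = Σ C(14,k) p^k (1−p)^(14−k) over k:
  k=0: C(14,0)·0.29^0·0.71^14 = 0.008272
  k=1: C(14,1)·0.29^1·0.71^13 = 0.047303
  k=2: C(14,2)·0.29^2·0.71^12 = 0.125585
Total = 0.181160

0.1812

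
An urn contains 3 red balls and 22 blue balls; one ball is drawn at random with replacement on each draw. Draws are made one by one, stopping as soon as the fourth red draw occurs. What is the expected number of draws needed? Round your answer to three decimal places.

33.333

Y = total draws until the fourth success; negative binomial with r=4, p=0.12.
E[Y] = r / p = 4 / 0.12 = 33.33333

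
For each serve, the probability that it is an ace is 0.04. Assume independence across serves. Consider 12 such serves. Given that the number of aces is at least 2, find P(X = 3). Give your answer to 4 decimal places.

X ~ Binomial(12, 0.04). Want P(X=3 | X≥2) = P(X=3) / P(X≥2).
P(X=3) = C(12,3)·0.04^3·0.96^9 = 0.009751
P(X≥2) = 1 − 0.612710 − 0.306355 = 0.080935
Ratio = 0.009751 / 0.080935 = 0.120477

0.1205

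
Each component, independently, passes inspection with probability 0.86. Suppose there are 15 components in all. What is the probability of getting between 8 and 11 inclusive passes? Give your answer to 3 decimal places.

0.147

X ~ Binomial(15, 0.86); P(8 ≤ X ≤ 11) = Σ C(15,k) p^k (1−p)^(15−k) over k:
  k=8: C(15,8)·0.86^8·0.14^7 = 0.00203
  k=9: C(15,9)·0.86^9·0.14^6 = 0.00970
  k=10: C(15,10)·0.86^10·0.14^5 = 0.03574
  k=11: C(15,11)·0.86^11·0.14^4 = 0.09980
Total = 0.14727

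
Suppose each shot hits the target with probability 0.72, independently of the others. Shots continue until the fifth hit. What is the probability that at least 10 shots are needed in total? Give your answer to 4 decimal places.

Needing more than 9 shots ⇔ fewer than 5 successes in the first 9. With X ~ Binomial(9, 0.72), P(Y > 9) = P(X ≤ 4).
  k=0: C(9,0)·0.72^0·0.28^9 = 0.000011
  k=1: C(9,1)·0.72^1·0.28^8 = 0.000245
  k=2: C(9,2)·0.72^2·0.28^7 = 0.002518
  k=3: C(9,3)·0.72^3·0.28^6 = 0.015109
  k=4: C(9,4)·0.72^4·0.28^5 = 0.058276
P(X ≤ 4) = 0.076158

0.0762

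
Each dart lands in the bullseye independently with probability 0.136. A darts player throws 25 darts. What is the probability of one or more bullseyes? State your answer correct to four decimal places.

P(at least one) = 1 − P(none) = 1 − (1 − 0.136)^25
= 1 − 0.025873 = 0.974127

0.9741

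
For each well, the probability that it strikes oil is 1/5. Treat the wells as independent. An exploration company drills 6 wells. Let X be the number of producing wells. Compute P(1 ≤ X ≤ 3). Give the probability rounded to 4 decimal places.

X ~ Binomial(6, 0.20); P(1 ≤ X ≤ 3) = Σ C(6,k) p^k (1−p)^(6−k) over k:
  k=1: C(6,1)·0.20^1·0.80^5 = 0.393216
  k=2: C(6,2)·0.20^2·0.80^4 = 0.245760
  k=3: C(6,3)·0.20^3·0.80^3 = 0.081920
Total = 0.720896

0.7209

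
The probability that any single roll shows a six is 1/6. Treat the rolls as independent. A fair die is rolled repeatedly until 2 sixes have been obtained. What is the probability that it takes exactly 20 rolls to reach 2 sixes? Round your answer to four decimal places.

Y = trial on which the second success occurs; negative binomial, r=2, p=0.166667.
P(Y=20) = C(19,1) · p^2 · (1−p)^18
= 19 · 0.027778 · 0.037561 = 0.019824

0.0198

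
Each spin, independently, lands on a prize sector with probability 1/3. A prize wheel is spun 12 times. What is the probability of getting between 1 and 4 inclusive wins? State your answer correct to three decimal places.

X ~ Binomial(12, 0.333333); P(1 ≤ X ≤ 4) = Σ C(12,k) p^k (1−p)^(12−k) over k:
  k=1: C(12,1)·0.333333^1·0.666667^11 = 0.04624
  k=2: C(12,2)·0.333333^2·0.666667^10 = 0.12717
  k=3: C(12,3)·0.333333^3·0.666667^9 = 0.21195
  k=4: C(12,4)·0.333333^4·0.666667^8 = 0.23845
Total = 0.62381

0.624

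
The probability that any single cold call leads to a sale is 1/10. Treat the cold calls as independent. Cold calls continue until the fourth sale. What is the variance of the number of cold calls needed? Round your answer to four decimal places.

Y = total cold calls until the fourth success; negative binomial with r=4, p=0.10.
Var(Y) = r(1−p)/p² = 4·0.90 / 0.10² = 360.000000

360.0000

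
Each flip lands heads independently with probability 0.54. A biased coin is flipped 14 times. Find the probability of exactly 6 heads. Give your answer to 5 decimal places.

0.14927

X ~ Binomial(n=14, p=0.54).
P(X=6) = C(14,6) · p^6 · (1−p)^8
= 3003 · 0.024795 · 0.0020048 = 0.1492728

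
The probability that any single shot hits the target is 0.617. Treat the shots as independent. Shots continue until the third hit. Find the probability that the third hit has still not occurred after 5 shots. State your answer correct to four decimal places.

0.2885

Needing more than 5 shots ⇔ fewer than 3 successes in the first 5. With X ~ Binomial(5, 0.617), P(Y > 5) = P(X ≤ 2).
  k=0: C(5,0)·0.617^0·0.383^5 = 0.008241
  k=1: C(5,1)·0.617^1·0.383^4 = 0.066382
  k=2: C(5,2)·0.617^2·0.383^3 = 0.213878
P(X ≤ 2) = 0.288502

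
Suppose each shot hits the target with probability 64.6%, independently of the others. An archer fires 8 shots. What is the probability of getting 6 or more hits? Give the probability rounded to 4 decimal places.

X ~ Binomial(8, 0.646); P(X ≥ 6) = Σ C(8,k) p^k (1−p)^(8−k) over k:
  k=6: C(8,6)·0.646^6·0.354^2 = 0.255011
  k=7: C(8,7)·0.646^7·0.354^1 = 0.132960
  k=8: C(8,8)·0.646^8·0.354^0 = 0.030329
Total = 0.418301

0.4183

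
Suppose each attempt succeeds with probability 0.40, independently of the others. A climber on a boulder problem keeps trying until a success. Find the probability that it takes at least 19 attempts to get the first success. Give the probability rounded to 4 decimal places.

0.0001

Y = number of attempts to the first success; geometric, p = 0.40.
P(Y > 18) = P(first 18 all fail) = (1−p)^18 = 0.000102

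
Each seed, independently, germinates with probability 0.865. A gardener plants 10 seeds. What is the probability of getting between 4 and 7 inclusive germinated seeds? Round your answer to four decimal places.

0.1424

X ~ Binomial(10, 0.865); P(4 ≤ X ≤ 7) = Σ C(10,k) p^k (1−p)^(10−k) over k:
  k=4: C(10,4)·0.865^4·0.135^6 = 0.000712
  k=5: C(10,5)·0.865^5·0.135^5 = 0.005472
  k=6: C(10,6)·0.865^6·0.135^4 = 0.029218
  k=7: C(10,7)·0.865^7·0.135^3 = 0.106978
Total = 0.142380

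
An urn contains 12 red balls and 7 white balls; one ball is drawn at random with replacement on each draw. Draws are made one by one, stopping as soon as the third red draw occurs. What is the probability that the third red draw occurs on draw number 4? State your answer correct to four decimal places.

Y = trial on which the third success occurs; negative binomial, r=3, p=0.631579.
P(Y=4) = C(3,2) · p^3 · (1−p)^1
= 3 · 0.25193 · 0.36842 = 0.278451

0.2785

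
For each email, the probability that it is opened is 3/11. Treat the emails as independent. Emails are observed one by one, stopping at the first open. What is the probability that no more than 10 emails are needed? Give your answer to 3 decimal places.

0.959

Y = number of emails to the first success; geometric, p = 0.272727.
P(Y ≤ 10) = 1 − (1−p)^10 = 1 − 0.04140 = 0.95860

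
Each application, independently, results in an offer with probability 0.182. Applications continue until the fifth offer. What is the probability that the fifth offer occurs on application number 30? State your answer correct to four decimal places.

Y = trial on which the fifth success occurs; negative binomial, r=5, p=0.182.
P(Y=30) = C(29,4) · p^5 · (1−p)^25
= 23751 · 0.00019969 · 0.0065892 = 0.031252

0.0313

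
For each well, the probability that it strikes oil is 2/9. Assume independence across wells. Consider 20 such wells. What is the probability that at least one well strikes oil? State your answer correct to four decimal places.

P(at least one) = 1 − P(none) = 1 − (1 − 0.222222)^20
= 1 − 0.006563 = 0.993437

0.9934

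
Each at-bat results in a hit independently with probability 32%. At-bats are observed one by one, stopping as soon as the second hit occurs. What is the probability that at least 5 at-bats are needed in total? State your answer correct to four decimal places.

Needing more than 4 at-bats ⇔ fewer than 2 successes in the first 4. With X ~ Binomial(4, 0.32), P(Y > 4) = P(X ≤ 1).
  k=0: C(4,0)·0.32^0·0.68^4 = 0.213814
  k=1: C(4,1)·0.32^1·0.68^3 = 0.402473
P(X ≤ 1) = 0.616287

0.6163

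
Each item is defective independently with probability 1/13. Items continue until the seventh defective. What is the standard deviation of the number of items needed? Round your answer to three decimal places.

Y = total items until the seventh success; negative binomial with r=7, p=0.076923.
SD(Y) = √[r(1−p)/p²] = √(1092.00000) = 33.04542

33.045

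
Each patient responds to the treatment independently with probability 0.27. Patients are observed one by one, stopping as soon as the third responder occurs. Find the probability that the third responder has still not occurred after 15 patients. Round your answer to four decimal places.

0.1863

Needing more than 15 patients ⇔ fewer than 3 successes in the first 15. With X ~ Binomial(15, 0.27), P(Y > 15) = P(X ≤ 2).
  k=0: C(15,0)·0.27^0·0.73^15 = 0.008909
  k=1: C(15,1)·0.27^1·0.73^14 = 0.049428
  k=2: C(15,2)·0.27^2·0.73^13 = 0.127972
P(X ≤ 2) = 0.186309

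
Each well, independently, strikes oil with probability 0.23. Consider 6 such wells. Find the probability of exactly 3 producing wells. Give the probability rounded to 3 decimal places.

X ~ Binomial(n=6, p=0.23).
P(X=3) = C(6,3) · p^3 · (1−p)^3
= 20 · 0.012167 · 0.45653 = 0.11109

0.111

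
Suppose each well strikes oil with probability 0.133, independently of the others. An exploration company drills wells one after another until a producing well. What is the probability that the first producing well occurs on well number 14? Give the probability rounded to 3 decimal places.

0.021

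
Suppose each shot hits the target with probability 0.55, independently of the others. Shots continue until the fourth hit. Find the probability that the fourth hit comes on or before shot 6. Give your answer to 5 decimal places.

Finishing within 6 shots ⇔ at least 4 successes in the first 6. With X ~ Binomial(6, 0.55), P(Y ≤ 6) = 1 − P(X ≤ 3).
  k=0: C(6,0)·0.55^0·0.45^6 = 0.0083038
  k=1: C(6,1)·0.55^1·0.45^5 = 0.0608943
  k=2: C(6,2)·0.55^2·0.45^4 = 0.1860659
  k=3: C(6,3)·0.55^3·0.45^3 = 0.3032184
1 − 0.5584823 = 0.4415177

0.44152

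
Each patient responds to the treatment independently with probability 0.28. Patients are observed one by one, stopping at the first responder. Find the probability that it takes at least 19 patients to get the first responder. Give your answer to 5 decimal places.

0.00270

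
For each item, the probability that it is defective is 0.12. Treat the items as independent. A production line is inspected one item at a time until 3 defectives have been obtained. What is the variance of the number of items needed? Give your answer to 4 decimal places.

Y = total items until the third success; negative binomial with r=3, p=0.12.
Var(Y) = r(1−p)/p² = 3·0.88 / 0.12² = 183.333333

183.3333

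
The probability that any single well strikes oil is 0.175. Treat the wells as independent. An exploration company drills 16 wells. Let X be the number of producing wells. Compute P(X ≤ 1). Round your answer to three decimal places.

X ~ Binomial(16, 0.175); P(X ≤ 1) = Σ C(16,k) p^k (1−p)^(16−k) over k:
  k=0: C(16,0)·0.175^0·0.825^16 = 0.04605
  k=1: C(16,1)·0.175^1·0.825^15 = 0.15630
Total = 0.20236

0.202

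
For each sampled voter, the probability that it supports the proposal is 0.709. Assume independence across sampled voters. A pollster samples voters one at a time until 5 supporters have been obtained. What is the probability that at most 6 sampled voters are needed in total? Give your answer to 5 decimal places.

Finishing within 6 sampled voters ⇔ at least 5 successes in the first 6. With X ~ Binomial(6, 0.709), P(Y ≤ 6) = 1 − P(X ≤ 4).
  k=0: C(6,0)·0.709^0·0.291^6 = 0.0006072
  k=1: C(6,1)·0.709^1·0.291^5 = 0.0088769
  k=2: C(6,2)·0.709^2·0.291^4 = 0.0540699
  k=3: C(6,3)·0.709^3·0.291^3 = 0.1756498
  k=4: C(6,4)·0.709^4·0.291^2 = 0.3209683
1 − 0.5601722 = 0.4398278

0.43983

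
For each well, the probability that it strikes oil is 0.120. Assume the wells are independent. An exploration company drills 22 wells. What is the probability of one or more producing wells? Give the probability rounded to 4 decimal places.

P(at least one) = 1 − P(none) = 1 − (1 − 0.12)^22
= 1 − 0.060065 = 0.939935

0.9399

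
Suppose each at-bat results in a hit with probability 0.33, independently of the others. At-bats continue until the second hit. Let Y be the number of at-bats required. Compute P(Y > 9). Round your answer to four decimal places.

Needing more than 9 at-bats ⇔ fewer than 2 successes in the first 9. With X ~ Binomial(9, 0.33), P(Y > 9) = P(X ≤ 1).
  k=0: C(9,0)·0.33^0·0.67^9 = 0.027207
  k=1: C(9,1)·0.33^1·0.67^8 = 0.120602
P(X ≤ 1) = 0.147809

0.1478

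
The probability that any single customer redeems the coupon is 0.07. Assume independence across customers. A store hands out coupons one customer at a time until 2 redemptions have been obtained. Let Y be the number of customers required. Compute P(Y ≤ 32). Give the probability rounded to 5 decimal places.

0.66578

Finishing within 32 customers ⇔ at least 2 successes in the first 32. With X ~ Binomial(32, 0.07), P(Y ≤ 32) = 1 − P(X ≤ 1).
  k=0: C(32,0)·0.07^0·0.93^32 = 0.0980515
  k=1: C(32,1)·0.07^1·0.93^31 = 0.2361671
1 − 0.3342186 = 0.6657814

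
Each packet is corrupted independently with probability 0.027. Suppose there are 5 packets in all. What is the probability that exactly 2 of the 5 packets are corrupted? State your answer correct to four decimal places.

0.0067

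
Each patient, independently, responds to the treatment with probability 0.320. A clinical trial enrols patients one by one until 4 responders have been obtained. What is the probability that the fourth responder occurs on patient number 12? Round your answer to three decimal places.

Y = trial on which the fourth success occurs; negative binomial, r=4, p=0.32.
P(Y=12) = C(11,3) · p^4 · (1−p)^8
= 165 · 0.010486 · 0.045716 = 0.07910

0.079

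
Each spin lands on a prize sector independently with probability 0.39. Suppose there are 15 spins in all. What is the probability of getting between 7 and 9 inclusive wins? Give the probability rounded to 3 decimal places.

0.331

X ~ Binomial(15, 0.39); P(7 ≤ X ≤ 9) = Σ C(15,k) p^k (1−p)^(15−k) over k:
  k=7: C(15,7)·0.39^7·0.61^8 = 0.16929
  k=8: C(15,8)·0.39^8·0.61^7 = 0.10824
  k=9: C(15,9)·0.39^9·0.61^6 = 0.05382
Total = 0.33135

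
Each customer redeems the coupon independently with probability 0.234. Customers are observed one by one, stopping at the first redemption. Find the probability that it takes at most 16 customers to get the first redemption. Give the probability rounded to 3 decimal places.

Y = number of customers to the first success; geometric, p = 0.234.
P(Y ≤ 16) = 1 − (1−p)^16 = 1 − 0.01405 = 0.98595

0.986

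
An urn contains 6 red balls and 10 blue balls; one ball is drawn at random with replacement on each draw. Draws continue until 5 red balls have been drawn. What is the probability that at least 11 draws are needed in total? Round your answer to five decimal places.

Needing more than 10 draws ⇔ fewer than 5 successes in the first 10. With X ~ Binomial(10, 0.375), P(Y > 10) = P(X ≤ 4).
  k=0: C(10,0)·0.375^0·0.625^10 = 0.0090949
  k=1: C(10,1)·0.375^1·0.625^9 = 0.0545697
  k=2: C(10,2)·0.375^2·0.625^8 = 0.1473381
  k=3: C(10,3)·0.375^3·0.625^7 = 0.2357410
  k=4: C(10,4)·0.375^4·0.625^6 = 0.2475281
P(X ≤ 4) = 0.6942719

0.69427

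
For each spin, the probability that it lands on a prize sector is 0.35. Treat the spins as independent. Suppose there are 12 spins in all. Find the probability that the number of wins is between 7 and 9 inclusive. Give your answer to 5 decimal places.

X ~ Binomial(12, 0.35); P(7 ≤ X ≤ 9) = Σ C(12,k) p^k (1−p)^(12−k) over k:
  k=7: C(12,7)·0.35^7·0.65^5 = 0.0591246
  k=8: C(12,8)·0.35^8·0.65^4 = 0.0198977
  k=9: C(12,9)·0.35^9·0.65^3 = 0.0047618
Total = 0.0837842

0.08378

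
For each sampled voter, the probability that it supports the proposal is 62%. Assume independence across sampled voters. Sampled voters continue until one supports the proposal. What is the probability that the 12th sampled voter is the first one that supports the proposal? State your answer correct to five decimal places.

0.00001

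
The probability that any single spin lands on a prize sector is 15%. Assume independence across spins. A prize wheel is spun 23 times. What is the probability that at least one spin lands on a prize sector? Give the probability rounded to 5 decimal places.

0.97620

P(at least one) = 1 − P(none) = 1 − (1 − 0.15)^23
= 1 − 0.0238032 = 0.9761968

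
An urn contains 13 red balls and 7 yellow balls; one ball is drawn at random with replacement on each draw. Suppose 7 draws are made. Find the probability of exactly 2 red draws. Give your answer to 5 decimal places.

X ~ Binomial(n=7, p=0.65).
P(X=2) = C(7,2) · p^2 · (1−p)^5
= 21 · 0.4225 · 0.0052522 = 0.0466000

0.04660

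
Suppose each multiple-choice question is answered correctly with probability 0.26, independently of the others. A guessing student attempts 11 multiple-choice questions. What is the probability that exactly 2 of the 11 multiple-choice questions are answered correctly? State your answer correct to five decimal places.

X ~ Binomial(n=11, p=0.26).
P(X=2) = C(11,2) · p^2 · (1−p)^9
= 55 · 0.0676 · 0.06654 = 0.2473972

0.24740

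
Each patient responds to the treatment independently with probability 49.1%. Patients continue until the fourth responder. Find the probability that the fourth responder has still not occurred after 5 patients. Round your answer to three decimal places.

Needing more than 5 patients ⇔ fewer than 4 successes in the first 5. With X ~ Binomial(5, 0.491), P(Y > 5) = P(X ≤ 3).
  k=0: C(5,0)·0.491^0·0.509^5 = 0.03417
  k=1: C(5,1)·0.491^1·0.509^4 = 0.16479
  k=2: C(5,2)·0.491^2·0.509^3 = 0.31792
  k=3: C(5,3)·0.491^3·0.509^2 = 0.30668
P(X ≤ 3) = 0.82355

0.824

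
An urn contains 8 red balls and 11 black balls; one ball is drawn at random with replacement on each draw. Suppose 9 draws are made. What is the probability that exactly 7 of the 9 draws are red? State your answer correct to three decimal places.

0.028

X ~ Binomial(n=9, p=0.421053).
P(X=7) = C(9,7) · p^7 · (1−p)^2
= 36 · 0.0023461 · 0.33518 = 0.02831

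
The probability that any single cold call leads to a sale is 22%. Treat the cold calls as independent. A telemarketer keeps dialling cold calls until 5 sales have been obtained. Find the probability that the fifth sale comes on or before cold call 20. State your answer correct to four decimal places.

0.4580

Finishing within 20 cold calls ⇔ at least 5 successes in the first 20. With X ~ Binomial(20, 0.22), P(Y ≤ 20) = 1 − P(X ≤ 4).
  k=0: C(20,0)·0.22^0·0.78^20 = 0.006949
  k=1: C(20,1)·0.22^1·0.78^19 = 0.039197
  k=2: C(20,2)·0.22^2·0.78^18 = 0.105027
  k=3: C(20,3)·0.22^3·0.78^17 = 0.177738
  k=4: C(20,4)·0.22^4·0.78^16 = 0.213058
1 − 0.541969 = 0.458031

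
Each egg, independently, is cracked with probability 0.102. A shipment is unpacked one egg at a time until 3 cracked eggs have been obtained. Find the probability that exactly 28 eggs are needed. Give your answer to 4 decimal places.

0.0253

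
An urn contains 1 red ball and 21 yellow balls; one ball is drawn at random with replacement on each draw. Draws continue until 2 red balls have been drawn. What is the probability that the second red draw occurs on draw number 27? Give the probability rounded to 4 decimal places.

Y = trial on which the second success occurs; negative binomial, r=2, p=0.045455.
P(Y=27) = C(26,1) · p^2 · (1−p)^25
= 26 · 0.0020661 · 0.31255 = 0.016790

0.0168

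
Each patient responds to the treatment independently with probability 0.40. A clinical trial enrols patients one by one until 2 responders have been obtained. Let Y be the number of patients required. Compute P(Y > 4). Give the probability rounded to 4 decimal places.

Needing more than 4 patients ⇔ fewer than 2 successes in the first 4. With X ~ Binomial(4, 0.40), P(Y > 4) = P(X ≤ 1).
  k=0: C(4,0)·0.40^0·0.60^4 = 0.129600
  k=1: C(4,1)·0.40^1·0.60^3 = 0.345600
P(X ≤ 1) = 0.475200

0.4752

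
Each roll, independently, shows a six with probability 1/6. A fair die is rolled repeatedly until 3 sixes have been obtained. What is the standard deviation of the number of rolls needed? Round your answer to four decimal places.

Y = total rolls until the third success; negative binomial with r=3, p=0.166667.
SD(Y) = √[r(1−p)/p²] = √(90.000000) = 9.486833

9.4868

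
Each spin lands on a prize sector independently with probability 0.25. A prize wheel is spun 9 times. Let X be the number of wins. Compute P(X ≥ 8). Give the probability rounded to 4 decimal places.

X ~ Binomial(9, 0.25); P(X ≥ 8) = Σ C(9,k) p^k (1−p)^(9−k) over k:
  k=8: C(9,8)·0.25^8·0.75^1 = 0.000103
  k=9: C(9,9)·0.25^9·0.75^0 = 0.000004
Total = 0.000107

0.0001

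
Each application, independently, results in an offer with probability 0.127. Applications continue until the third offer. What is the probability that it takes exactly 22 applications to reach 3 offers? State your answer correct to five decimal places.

Y = trial on which the third success occurs; negative binomial, r=3, p=0.127.
P(Y=22) = C(21,2) · p^3 · (1−p)^19
= 210 · 0.0020484 · 0.07573 = 0.0325762

0.03258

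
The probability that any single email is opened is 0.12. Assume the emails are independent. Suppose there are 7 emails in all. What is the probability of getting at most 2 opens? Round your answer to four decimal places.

0.9584

X ~ Binomial(7, 0.12); P(X ≤ 2) = Σ C(7,k) p^k (1−p)^(7−k) over k:
  k=0: C(7,0)·0.12^0·0.88^7 = 0.408676
  k=1: C(7,1)·0.12^1·0.88^6 = 0.390099
  k=2: C(7,2)·0.12^2·0.88^5 = 0.159586
Total = 0.958361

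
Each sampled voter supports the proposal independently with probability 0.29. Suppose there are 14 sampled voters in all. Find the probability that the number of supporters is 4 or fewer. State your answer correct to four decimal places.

0.6168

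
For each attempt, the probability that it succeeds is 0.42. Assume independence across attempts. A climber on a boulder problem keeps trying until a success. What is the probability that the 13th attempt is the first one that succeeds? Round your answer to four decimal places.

0.0006

Geometric (trials to first success), p = 0.42.
P(Y = 13) = (1−p)^12 · p = 0.0014492 · 0.42 = 0.000609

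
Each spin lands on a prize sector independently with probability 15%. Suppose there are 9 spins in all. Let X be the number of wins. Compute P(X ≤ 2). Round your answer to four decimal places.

X ~ Binomial(9, 0.15); P(X ≤ 2) = Σ C(9,k) p^k (1−p)^(9−k) over k:
  k=0: C(9,0)·0.15^0·0.85^9 = 0.231617
  k=1: C(9,1)·0.15^1·0.85^8 = 0.367862
  k=2: C(9,2)·0.15^2·0.85^7 = 0.259667
Total = 0.859147

0.8591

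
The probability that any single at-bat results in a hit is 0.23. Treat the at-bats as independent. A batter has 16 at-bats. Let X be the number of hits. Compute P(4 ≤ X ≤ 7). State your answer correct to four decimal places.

0.5038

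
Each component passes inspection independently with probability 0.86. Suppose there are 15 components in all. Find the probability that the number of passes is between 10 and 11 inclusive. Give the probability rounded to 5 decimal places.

X ~ Binomial(15, 0.86); P(10 ≤ X ≤ 11) = Σ C(15,k) p^k (1−p)^(15−k) over k:
  k=10: C(15,10)·0.86^10·0.14^5 = 0.0357421
  k=11: C(15,11)·0.86^11·0.14^4 = 0.0997994
Total = 0.1355415

0.13554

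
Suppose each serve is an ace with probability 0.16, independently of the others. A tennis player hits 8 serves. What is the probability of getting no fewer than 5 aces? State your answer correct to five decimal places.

0.00383

X ~ Binomial(8, 0.16); P(X ≥ 5) = Σ C(8,k) p^k (1−p)^(8−k) over k:
  k=5: C(8,5)·0.16^5·0.84^3 = 0.0034804
  k=6: C(8,6)·0.16^6·0.84^2 = 0.0003315
  k=7: C(8,7)·0.16^7·0.84^1 = 0.0000180
  k=8: C(8,8)·0.16^8·0.84^0 = 0.0000004
Total = 0.0038303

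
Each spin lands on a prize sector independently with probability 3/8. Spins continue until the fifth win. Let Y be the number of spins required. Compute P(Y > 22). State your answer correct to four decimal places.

0.0445

Needing more than 22 spins ⇔ fewer than 5 successes in the first 22. With X ~ Binomial(22, 0.375), P(Y > 22) = P(X ≤ 4).
  k=0: C(22,0)·0.375^0·0.625^22 = 0.000032
  k=1: C(22,1)·0.375^1·0.625^21 = 0.000427
  k=2: C(22,2)·0.375^2·0.625^20 = 0.002687
  k=3: C(22,3)·0.375^3·0.625^19 = 0.010748
  k=4: C(22,4)·0.375^4·0.625^18 = 0.030632
P(X ≤ 4) = 0.044526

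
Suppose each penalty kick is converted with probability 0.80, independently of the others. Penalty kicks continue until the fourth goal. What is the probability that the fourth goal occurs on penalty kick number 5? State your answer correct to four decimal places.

Y = trial on which the fourth success occurs; negative binomial, r=4, p=0.80.
P(Y=5) = C(4,3) · p^4 · (1−p)^1
= 4 · 0.4096 · 0.2 = 0.327680

0.3277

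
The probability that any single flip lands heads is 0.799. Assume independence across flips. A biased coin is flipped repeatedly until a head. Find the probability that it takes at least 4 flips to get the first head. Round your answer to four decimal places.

0.0081

Y = number of flips to the first success; geometric, p = 0.799.
P(Y > 3) = P(first 3 all fail) = (1−p)^3 = 0.008121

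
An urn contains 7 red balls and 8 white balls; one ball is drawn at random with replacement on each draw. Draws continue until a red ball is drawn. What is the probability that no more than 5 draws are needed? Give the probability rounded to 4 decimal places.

0.9568

Y = number of draws to the first success; geometric, p = 0.466667.
P(Y ≤ 5) = 1 − (1−p)^5 = 1 − 0.043151 = 0.956849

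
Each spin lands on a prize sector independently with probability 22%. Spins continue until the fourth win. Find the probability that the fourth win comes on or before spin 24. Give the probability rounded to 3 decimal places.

Finishing within 24 spins ⇔ at least 4 successes in the first 24. With X ~ Binomial(24, 0.22), P(Y ≤ 24) = 1 − P(X ≤ 3).
  k=0: C(24,0)·0.22^0·0.78^24 = 0.00257
  k=1: C(24,1)·0.22^1·0.78^23 = 0.01741
  k=2: C(24,2)·0.22^2·0.78^22 = 0.05647
  k=3: C(24,3)·0.22^3·0.78^21 = 0.11681
1 − 0.19326 = 0.80674

0.807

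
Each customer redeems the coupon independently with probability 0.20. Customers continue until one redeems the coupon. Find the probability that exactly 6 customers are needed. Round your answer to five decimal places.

0.06554

Geometric (trials to first success), p = 0.20.
P(Y = 6) = (1−p)^5 · p = 0.32768 · 0.20 = 0.0655360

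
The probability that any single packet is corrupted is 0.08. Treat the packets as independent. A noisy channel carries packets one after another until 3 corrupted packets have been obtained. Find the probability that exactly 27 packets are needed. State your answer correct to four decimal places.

Y = trial on which the third success occurs; negative binomial, r=3, p=0.08.
P(Y=27) = C(26,2) · p^3 · (1−p)^24
= 325 · 0.000512 · 0.13518 = 0.022494

0.0225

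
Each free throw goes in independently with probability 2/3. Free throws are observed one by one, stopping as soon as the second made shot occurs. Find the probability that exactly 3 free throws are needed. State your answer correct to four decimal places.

0.2963

Y = trial on which the second success occurs; negative binomial, r=2, p=0.666667.
P(Y=3) = C(2,1) · p^2 · (1−p)^1
= 2 · 0.44444 · 0.33333 = 0.296296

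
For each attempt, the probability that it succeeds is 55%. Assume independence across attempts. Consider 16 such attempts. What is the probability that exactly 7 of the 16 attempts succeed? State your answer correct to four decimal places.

X ~ Binomial(n=16, p=0.55).
P(X=7) = C(16,7) · p^7 · (1−p)^9
= 11440 · 0.015224 · 0.00075668 = 0.131788

0.1318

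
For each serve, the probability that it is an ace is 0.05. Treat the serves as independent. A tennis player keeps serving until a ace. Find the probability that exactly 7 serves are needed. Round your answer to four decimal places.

0.0368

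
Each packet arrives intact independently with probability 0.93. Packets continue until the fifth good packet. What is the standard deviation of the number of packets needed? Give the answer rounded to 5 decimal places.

0.63614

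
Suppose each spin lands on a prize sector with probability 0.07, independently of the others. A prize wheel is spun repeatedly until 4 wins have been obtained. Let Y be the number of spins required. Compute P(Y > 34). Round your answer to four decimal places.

Needing more than 34 spins ⇔ fewer than 4 successes in the first 34. With X ~ Binomial(34, 0.07), P(Y > 34) = P(X ≤ 3).
  k=0: C(34,0)·0.07^0·0.93^34 = 0.084805
  k=1: C(34,1)·0.07^1·0.93^33 = 0.217027
  k=2: C(34,2)·0.07^2·0.93^32 = 0.269534
  k=3: C(34,3)·0.07^3·0.93^31 = 0.216400
P(X ≤ 3) = 0.787766

0.7878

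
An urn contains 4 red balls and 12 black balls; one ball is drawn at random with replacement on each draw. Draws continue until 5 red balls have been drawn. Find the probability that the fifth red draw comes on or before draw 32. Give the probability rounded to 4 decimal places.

Finishing within 32 draws ⇔ at least 5 successes in the first 32. With X ~ Binomial(32, 0.25), P(Y ≤ 32) = 1 − P(X ≤ 4).
  k=0: C(32,0)·0.25^0·0.75^32 = 0.000100
  k=1: C(32,1)·0.25^1·0.75^31 = 0.001071
  k=2: C(32,2)·0.25^2·0.75^30 = 0.005536
  k=3: C(32,3)·0.25^3·0.75^29 = 0.018453
  k=4: C(32,4)·0.25^4·0.75^28 = 0.044596
1 − 0.069757 = 0.930243

0.9302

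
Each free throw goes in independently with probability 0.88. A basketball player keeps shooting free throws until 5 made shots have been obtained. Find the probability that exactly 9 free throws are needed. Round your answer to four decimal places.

0.0077

Y = trial on which the fifth success occurs; negative binomial, r=5, p=0.88.
P(Y=9) = C(8,4) · p^5 · (1−p)^4
= 70 · 0.52773 · 0.00020736 = 0.007660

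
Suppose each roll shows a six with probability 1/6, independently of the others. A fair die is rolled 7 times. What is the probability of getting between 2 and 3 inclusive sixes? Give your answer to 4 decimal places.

X ~ Binomial(7, 0.166667); P(2 ≤ X ≤ 3) = Σ C(7,k) p^k (1−p)^(7−k) over k:
  k=2: C(7,2)·0.166667^2·0.833333^5 = 0.234429
  k=3: C(7,3)·0.166667^3·0.833333^4 = 0.078143
Total = 0.312571

0.3126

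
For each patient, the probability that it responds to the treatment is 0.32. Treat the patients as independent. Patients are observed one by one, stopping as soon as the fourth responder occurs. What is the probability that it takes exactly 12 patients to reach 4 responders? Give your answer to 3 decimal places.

0.079

Y = trial on which the fourth success occurs; negative binomial, r=4, p=0.32.
P(Y=12) = C(11,3) · p^4 · (1−p)^8
= 165 · 0.010486 · 0.045716 = 0.07910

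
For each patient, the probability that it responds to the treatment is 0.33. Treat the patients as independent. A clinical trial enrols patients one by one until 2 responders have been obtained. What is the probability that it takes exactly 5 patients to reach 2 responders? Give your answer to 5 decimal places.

Y = trial on which the second success occurs; negative binomial, r=2, p=0.33.
P(Y=5) = C(4,1) · p^2 · (1−p)^3
= 4 · 0.1089 · 0.30076 = 0.1310124

0.13101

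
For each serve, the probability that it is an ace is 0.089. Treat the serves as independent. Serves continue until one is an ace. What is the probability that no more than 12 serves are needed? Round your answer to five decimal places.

0.67325

Y = number of serves to the first success; geometric, p = 0.089.
P(Y ≤ 12) = 1 − (1−p)^12 = 1 − 0.3267537 = 0.6732463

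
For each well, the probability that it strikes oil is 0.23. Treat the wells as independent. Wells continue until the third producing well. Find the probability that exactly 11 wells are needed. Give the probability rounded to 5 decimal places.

0.06766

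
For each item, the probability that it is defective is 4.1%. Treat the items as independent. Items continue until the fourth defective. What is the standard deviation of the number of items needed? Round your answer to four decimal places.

47.7700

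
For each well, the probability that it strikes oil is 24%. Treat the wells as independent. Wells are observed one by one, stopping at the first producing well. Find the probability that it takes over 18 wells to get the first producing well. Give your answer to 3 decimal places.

0.007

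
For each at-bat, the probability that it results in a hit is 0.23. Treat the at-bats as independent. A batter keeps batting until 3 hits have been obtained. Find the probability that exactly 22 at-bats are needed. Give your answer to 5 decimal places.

Y = trial on which the third success occurs; negative binomial, r=3, p=0.23.
P(Y=22) = C(21,2) · p^3 · (1−p)^19
= 210 · 0.012167 · 0.0069715 = 0.0178126

0.01781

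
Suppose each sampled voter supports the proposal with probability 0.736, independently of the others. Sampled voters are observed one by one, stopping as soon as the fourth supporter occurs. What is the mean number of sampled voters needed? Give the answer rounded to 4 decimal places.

Y = total sampled voters until the fourth success; negative binomial with r=4, p=0.736.
E[Y] = r / p = 4 / 0.736 = 5.434783

5.4348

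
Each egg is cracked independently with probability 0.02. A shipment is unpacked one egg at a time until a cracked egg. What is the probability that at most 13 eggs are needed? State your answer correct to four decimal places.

Y = number of eggs to the first success; geometric, p = 0.02.
P(Y ≤ 13) = 1 − (1−p)^13 = 1 − 0.769022 = 0.230978

0.2310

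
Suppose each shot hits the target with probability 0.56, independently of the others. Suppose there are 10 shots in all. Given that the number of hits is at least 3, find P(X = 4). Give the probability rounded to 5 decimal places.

0.15348

X ~ Binomial(10, 0.56). Want P(X=4 | X≥3) = P(X=4) / P(X≥3).
P(X=4) = C(10,4)·0.56^4·0.44^6 = 0.1498606
P(X≥3) = 1 − 0.0002720 − 0.0034615 − 0.0198249 = 0.9764417
Ratio = 0.1498606 / 0.9764417 = 0.1534762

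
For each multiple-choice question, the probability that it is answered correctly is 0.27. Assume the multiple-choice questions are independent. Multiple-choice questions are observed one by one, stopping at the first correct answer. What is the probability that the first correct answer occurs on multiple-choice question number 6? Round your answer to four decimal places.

Geometric (trials to first success), p = 0.27.
P(Y = 6) = (1−p)^5 · p = 0.20731 · 0.27 = 0.055973

0.0560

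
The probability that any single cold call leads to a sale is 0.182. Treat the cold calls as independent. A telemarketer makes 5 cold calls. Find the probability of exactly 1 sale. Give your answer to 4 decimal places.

0.4074

X ~ Binomial(n=5, p=0.182).
P(X=1) = C(5,1) · p^1 · (1−p)^4
= 5 · 0.182 · 0.44773 = 0.407432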